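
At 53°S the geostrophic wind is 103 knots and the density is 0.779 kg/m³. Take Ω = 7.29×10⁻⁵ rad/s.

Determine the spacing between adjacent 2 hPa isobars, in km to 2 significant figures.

Coriolis parameter at 53°S:
f = 2Ω sin φ = 2 × 7.29×10⁻⁵ × sin 53° = 1.16×10⁻⁴ s⁻¹
Wind speed in SI: 103 knots = 53.0 m/s
Geostrophic balance rearranged: |∂P/∂n| = f ρ V_g
|∂P/∂n| = 1.16×10⁻⁴ × 0.779 × 53.0 = 4.81×10⁻³ Pa/m
Isobar spacing: Δn = ΔP/|∂P/∂n| = 200 Pa / 4.81×10⁻³ Pa/m = 41611 m ≈ 42 km

42 km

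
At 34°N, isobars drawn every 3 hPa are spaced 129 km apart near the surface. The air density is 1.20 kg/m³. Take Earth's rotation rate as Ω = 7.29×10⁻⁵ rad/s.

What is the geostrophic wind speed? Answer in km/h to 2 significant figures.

86 km/h

Coriolis parameter at 34°N:
f = 2Ω sin φ = 2 × 7.29×10⁻⁵ × sin 34° = 8.15×10⁻⁵ s⁻¹
Pressure gradient: |∂P/∂n| = 300 Pa / 129000 m = 2.33×10⁻³ Pa/m
Geostrophic balance (pressure-gradient force = Coriolis force):
V_g = (1/(fρ)) |∂P/∂n| = 2.33×10⁻³ / (8.15×10⁻⁵ × 1.20) = 23.8 m/s
Converting: 23.8 m/s × 3.6 = 86 km/h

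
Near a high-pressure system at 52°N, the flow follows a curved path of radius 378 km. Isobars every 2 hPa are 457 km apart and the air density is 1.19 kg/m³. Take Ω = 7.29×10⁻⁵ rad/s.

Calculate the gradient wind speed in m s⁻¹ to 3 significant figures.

3.48 m s⁻¹

Coriolis parameter at 52°N:
f = 2Ω sin φ = 2 × 7.29×10⁻⁵ × sin 52° = 1.15×10⁻⁴ s⁻¹
Pressure gradient: |∂P/∂n| = 200 Pa / 457000 m = 4.38×10⁻⁴ Pa/m
Geostrophic speed: V_g = |∂P/∂n|/(fρ) = 4.38×10⁻⁴/(1.15×10⁻⁴ × 1.19) = 3.20 m/s
Around a high, pressure-gradient force acts outward with centrifugal, so Coriolis balances both:
fV = (1/ρ)|∂P/∂n| + V²/R  →  V² − fR·V + fR·V_g = 0
With fR = 1.15×10⁻⁴ × 378×10³ m = 43.4 m/s:
V = [fR − √((fR)² − 4 fR V_g)]/2 = [43.4 − √(43.4² − 4×43.4×3.2)]/2 = 3.48 m/s
Supergeostrophic (V > V_g = 3.2 m/s), as expected around a high.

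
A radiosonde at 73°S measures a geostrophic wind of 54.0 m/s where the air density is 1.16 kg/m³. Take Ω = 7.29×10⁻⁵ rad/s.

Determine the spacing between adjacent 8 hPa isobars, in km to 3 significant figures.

Coriolis parameter at 73°S:
f = 2Ω sin φ = 2 × 7.29×10⁻⁵ × sin 73° = 1.39×10⁻⁴ s⁻¹
Geostrophic balance rearranged: |∂P/∂n| = f ρ V_g
|∂P/∂n| = 1.39×10⁻⁴ × 1.16 × 54.0 = 8.73×10⁻³ Pa/m
Isobar spacing: Δn = ΔP/|∂P/∂n| = 800 Pa / 8.73×10⁻³ Pa/m = 91598 m ≈ 91.6 km

91.6 km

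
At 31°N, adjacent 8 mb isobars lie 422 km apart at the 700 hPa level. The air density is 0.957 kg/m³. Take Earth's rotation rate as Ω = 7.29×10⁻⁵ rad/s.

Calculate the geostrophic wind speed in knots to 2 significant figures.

Coriolis parameter at 31°N:
f = 2Ω sin φ = 2 × 7.29×10⁻⁵ × sin 31° = 7.51×10⁻⁵ s⁻¹
Pressure gradient: |∂P/∂n| = 800 Pa / 422000 m = 1.90×10⁻³ Pa/m
Geostrophic balance (pressure-gradient force = Coriolis force):
V_g = (1/(fρ)) |∂P/∂n| = 1.90×10⁻³ / (7.51×10⁻⁵ × 0.957) = 26.4 m/s
Converting: 26.4 m/s × 1.944 = 51 knots

51 knots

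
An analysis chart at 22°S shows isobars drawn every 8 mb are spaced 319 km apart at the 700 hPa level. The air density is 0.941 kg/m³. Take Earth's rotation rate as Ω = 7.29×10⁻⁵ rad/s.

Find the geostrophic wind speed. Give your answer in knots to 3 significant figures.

94.9 knots

Coriolis parameter at 22°S:
f = 2Ω sin φ = 2 × 7.29×10⁻⁵ × sin 22° = 5.46×10⁻⁵ s⁻¹
Pressure gradient: |∂P/∂n| = 800 Pa / 319000 m = 2.51×10⁻³ Pa/m
Geostrophic balance (pressure-gradient force = Coriolis force):
V_g = (1/(fρ)) |∂P/∂n| = 2.51×10⁻³ / (5.46×10⁻⁵ × 0.941) = 48.8 m/s
Converting: 48.8 m/s × 1.944 = 94.9 knots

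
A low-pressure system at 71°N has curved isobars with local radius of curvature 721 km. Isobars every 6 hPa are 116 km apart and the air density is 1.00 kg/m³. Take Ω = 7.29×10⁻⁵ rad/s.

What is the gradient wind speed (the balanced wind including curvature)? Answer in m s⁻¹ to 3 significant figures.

29.0 m s⁻¹

Coriolis parameter at 71°N:
f = 2Ω sin φ = 2 × 7.29×10⁻⁵ × sin 71° = 1.38×10⁻⁴ s⁻¹
Pressure gradient: |∂P/∂n| = 600 Pa / 116000 m = 5.17×10⁻³ Pa/m
Geostrophic speed: V_g = |∂P/∂n|/(fρ) = 5.17×10⁻³/(1.38×10⁻⁴ × 1.00) = 37.5 m/s
Around a low, centrifugal force acts outward with Coriolis, so pressure-gradient force balances both:
(1/ρ)|∂P/∂n| = fV + V²/R  →  V² + fR·V − fR·V_g = 0
With fR = 1.38×10⁻⁴ × 721×10³ m = 99.4 m/s:
V = [−fR + √((fR)² + 4 fR V_g)]/2 = [−99.4 + √(99.4² + 4×99.4×37.5)]/2 = 29 m/s
Subgeostrophic (V < V_g = 37.5 m/s), as expected around a low.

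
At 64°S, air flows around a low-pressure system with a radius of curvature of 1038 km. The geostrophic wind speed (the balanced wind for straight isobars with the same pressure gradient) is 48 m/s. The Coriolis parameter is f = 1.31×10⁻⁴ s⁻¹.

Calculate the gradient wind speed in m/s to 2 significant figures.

38 m/s

Around a low, centrifugal force acts outward with Coriolis, so pressure-gradient force balances both:
(1/ρ)|∂P/∂n| = fV + V²/R  →  V² + fR·V − fR·V_g = 0
With fR = 1.31×10⁻⁴ × 1038×10³ m = 136 m/s:
V = [−fR + √((fR)² + 4 fR V_g)]/2 = [−136 + √(136² + 4×136×48)]/2 = 37.6 m/s
Subgeostrophic (V < V_g = 48 m/s), as expected around a low.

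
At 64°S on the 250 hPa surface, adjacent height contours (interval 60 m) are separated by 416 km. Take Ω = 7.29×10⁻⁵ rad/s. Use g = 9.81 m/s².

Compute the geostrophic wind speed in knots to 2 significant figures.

21 knots

Coriolis parameter at 64°S:
f = 2Ω sin φ = 2 × 7.29×10⁻⁵ × sin 64° = 1.31×10⁻⁴ s⁻¹
Height gradient: |∂Z/∂n| = 60 m / 416000 m = 1.44×10⁻⁴
On a pressure surface, geostrophic balance gives V_g = (g/f)|∂Z/∂n|:
V_g = 9.81 × 1.44×10⁻⁴ / 1.31×10⁻⁴ = 10.8 m/s
Converting: 10.8 m/s × 1.944 = 21 knots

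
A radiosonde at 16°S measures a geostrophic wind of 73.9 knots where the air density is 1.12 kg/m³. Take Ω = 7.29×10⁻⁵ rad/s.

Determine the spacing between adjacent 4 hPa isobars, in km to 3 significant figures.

234 km

Coriolis parameter at 16°S:
f = 2Ω sin φ = 2 × 7.29×10⁻⁵ × sin 16° = 4.02×10⁻⁵ s⁻¹
Wind speed in SI: 73.9 knots = 38.0 m/s
Geostrophic balance rearranged: |∂P/∂n| = f ρ V_g
|∂P/∂n| = 4.02×10⁻⁵ × 1.12 × 38.0 = 1.71×10⁻³ Pa/m
Isobar spacing: Δn = ΔP/|∂P/∂n| = 400 Pa / 1.71×10⁻³ Pa/m = 233757 m ≈ 234 km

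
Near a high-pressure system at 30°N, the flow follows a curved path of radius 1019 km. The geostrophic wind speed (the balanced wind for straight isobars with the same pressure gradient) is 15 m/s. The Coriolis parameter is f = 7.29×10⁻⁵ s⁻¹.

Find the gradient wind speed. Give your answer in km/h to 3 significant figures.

75.1 km/h

Around a high, pressure-gradient force acts outward with centrifugal, so Coriolis balances both:
fV = (1/ρ)|∂P/∂n| + V²/R  →  V² − fR·V + fR·V_g = 0
With fR = 7.29×10⁻⁵ × 1019×10³ m = 74.3 m/s:
V = [fR − √((fR)² − 4 fR V_g)]/2 = [74.3 − √(74.3² − 4×74.3×15)]/2 = 20.9 m/s
Supergeostrophic (V > V_g = 15 m/s), as expected around a high.
Converting: 20.9 m/s × 3.6 = 75.1 km/h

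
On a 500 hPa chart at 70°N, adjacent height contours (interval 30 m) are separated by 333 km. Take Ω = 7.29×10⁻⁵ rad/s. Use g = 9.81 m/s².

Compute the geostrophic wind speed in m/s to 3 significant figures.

6.45 m/s

Coriolis parameter at 70°N:
f = 2Ω sin φ = 2 × 7.29×10⁻⁵ × sin 70° = 1.37×10⁻⁴ s⁻¹
Height gradient: |∂Z/∂n| = 30 m / 333000 m = 9.01×10⁻⁵
On a pressure surface, geostrophic balance gives V_g = (g/f)|∂Z/∂n|:
V_g = 9.81 × 9.01×10⁻⁵ / 1.37×10⁻⁴ = 6.45 m/s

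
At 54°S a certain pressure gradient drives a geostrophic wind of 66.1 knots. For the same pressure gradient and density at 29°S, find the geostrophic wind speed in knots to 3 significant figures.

With the same pressure gradient and density, V_g ∝ 1/f ∝ 1/sin φ.
V₂ = V₁ · sin φ₁ / sin φ₂ = 66.1 × sin 54° / sin 29°
V₂ = 66.1 × 0.8090/0.4848 = 110 knots

110 knots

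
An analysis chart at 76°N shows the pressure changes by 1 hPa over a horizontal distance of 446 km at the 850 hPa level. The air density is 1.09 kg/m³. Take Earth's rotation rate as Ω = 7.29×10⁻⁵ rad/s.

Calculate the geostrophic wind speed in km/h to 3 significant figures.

5.23 km/h

Coriolis parameter at 76°N:
f = 2Ω sin φ = 2 × 7.29×10⁻⁵ × sin 76° = 1.41×10⁻⁴ s⁻¹
Pressure gradient: |∂P/∂n| = 100 Pa / 446000 m = 2.24×10⁻⁴ Pa/m
Geostrophic balance (pressure-gradient force = Coriolis force):
V_g = (1/(fρ)) |∂P/∂n| = 2.24×10⁻⁴ / (1.41×10⁻⁴ × 1.09) = 1.45 m/s
Converting: 1.45 m/s × 3.6 = 5.23 km/h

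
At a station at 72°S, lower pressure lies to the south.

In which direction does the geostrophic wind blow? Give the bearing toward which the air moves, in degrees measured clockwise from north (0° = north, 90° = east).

The pressure-gradient force points toward the south (bearing 180°).
Geostrophic balance: in the Southern Hemisphere the Coriolis force deflects motion to the left, so the geostrophic wind blows 90° to the left of the pressure-gradient force (low pressure on the right).
Rotating 180° by 90° counterclockwise gives 090° — the wind blows toward the east.

090°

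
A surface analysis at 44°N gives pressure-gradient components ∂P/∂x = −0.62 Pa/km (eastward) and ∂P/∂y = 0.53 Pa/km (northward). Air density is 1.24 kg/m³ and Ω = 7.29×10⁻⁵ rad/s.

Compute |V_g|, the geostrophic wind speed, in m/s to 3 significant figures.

Coriolis parameter at 44°N:
f = 2Ω sin φ = 2 × 7.29×10⁻⁵ × sin 44° = 1.01×10⁻⁴ s⁻¹
Component geostrophic relations (x east, y north):
u_g = −(1/(fρ)) ∂P/∂y,  v_g = (1/(fρ)) ∂P/∂x
u_g = −(0.53×10⁻³)/(1.01×10⁻⁴ × 1.24) = −4.22 m/s;  v_g = (−0.62×10⁻³)/(1.01×10⁻⁴ × 1.24) = −4.94 m/s
|V_g| = √(u_g² + v_g²) = 6.49 m/s

6.49 m/s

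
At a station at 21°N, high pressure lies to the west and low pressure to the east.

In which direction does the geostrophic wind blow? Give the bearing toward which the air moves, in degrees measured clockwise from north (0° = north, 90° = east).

180°

The pressure-gradient force points toward the east (bearing 090°).
Geostrophic balance: in the Northern Hemisphere the Coriolis force deflects motion to the right, so the geostrophic wind blows 90° to the right of the pressure-gradient force (low pressure on the left).
Rotating 090° by 90° clockwise gives 180° — the wind blows toward the south.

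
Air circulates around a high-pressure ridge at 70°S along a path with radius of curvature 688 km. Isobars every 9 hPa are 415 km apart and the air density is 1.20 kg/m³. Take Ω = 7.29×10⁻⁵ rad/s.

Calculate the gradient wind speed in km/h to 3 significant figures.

57.1 km/h

Coriolis parameter at 70°S:
f = 2Ω sin φ = 2 × 7.29×10⁻⁵ × sin 70° = 1.37×10⁻⁴ s⁻¹
Pressure gradient: |∂P/∂n| = 900 Pa / 415000 m = 2.17×10⁻³ Pa/m
Geostrophic speed: V_g = |∂P/∂n|/(fρ) = 2.17×10⁻³/(1.37×10⁻⁴ × 1.20) = 13.2 m/s
Around a high, pressure-gradient force acts outward with centrifugal, so Coriolis balances both:
fV = (1/ρ)|∂P/∂n| + V²/R  →  V² − fR·V + fR·V_g = 0
With fR = 1.37×10⁻⁴ × 688×10³ m = 94.3 m/s:
V = [fR − √((fR)² − 4 fR V_g)]/2 = [94.3 − √(94.3² − 4×94.3×13.2)]/2 = 15.9 m/s
Supergeostrophic (V > V_g = 13.2 m/s), as expected around a high.
Converting: 15.9 m/s × 3.6 = 57.1 km/h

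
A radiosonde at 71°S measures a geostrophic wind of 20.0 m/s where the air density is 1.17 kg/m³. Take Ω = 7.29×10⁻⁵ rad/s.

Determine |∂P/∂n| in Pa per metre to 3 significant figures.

3.23×10⁻³ Pa/m

Coriolis parameter at 71°S:
f = 2Ω sin φ = 2 × 7.29×10⁻⁵ × sin 71° = 1.38×10⁻⁴ s⁻¹
Geostrophic balance rearranged: |∂P/∂n| = f ρ V_g
|∂P/∂n| = 1.38×10⁻⁴ × 1.17 × 20.0 = 3.23×10⁻³ Pa/m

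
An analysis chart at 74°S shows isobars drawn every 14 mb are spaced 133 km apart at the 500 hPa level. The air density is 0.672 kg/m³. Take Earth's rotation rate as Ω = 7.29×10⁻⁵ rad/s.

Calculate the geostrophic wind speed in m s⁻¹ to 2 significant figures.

110 m s⁻¹

Coriolis parameter at 74°S:
f = 2Ω sin φ = 2 × 7.29×10⁻⁵ × sin 74° = 1.40×10⁻⁴ s⁻¹
Pressure gradient: |∂P/∂n| = 1400 Pa / 133000 m = 1.05×10⁻² Pa/m
Geostrophic balance (pressure-gradient force = Coriolis force):
V_g = (1/(fρ)) |∂P/∂n| = 1.05×10⁻² / (1.40×10⁻⁴ × 0.672) = 112 m/s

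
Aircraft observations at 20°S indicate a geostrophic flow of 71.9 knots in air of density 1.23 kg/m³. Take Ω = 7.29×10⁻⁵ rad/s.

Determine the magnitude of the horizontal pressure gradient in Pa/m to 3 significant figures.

Coriolis parameter at 20°S:
f = 2Ω sin φ = 2 × 7.29×10⁻⁵ × sin 20° = 4.99×10⁻⁵ s⁻¹
Wind speed in SI: 71.9 knots = 37.0 m/s
Geostrophic balance rearranged: |∂P/∂n| = f ρ V_g
|∂P/∂n| = 4.99×10⁻⁵ × 1.23 × 37.0 = 2.27×10⁻³ Pa/m

2.27×10⁻³ Pa/m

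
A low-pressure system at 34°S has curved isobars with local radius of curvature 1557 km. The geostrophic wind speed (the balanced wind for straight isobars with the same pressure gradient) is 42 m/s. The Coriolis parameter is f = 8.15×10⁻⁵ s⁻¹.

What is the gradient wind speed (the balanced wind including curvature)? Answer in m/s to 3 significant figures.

33.3 m/s

Around a low, centrifugal force acts outward with Coriolis, so pressure-gradient force balances both:
(1/ρ)|∂P/∂n| = fV + V²/R  →  V² + fR·V − fR·V_g = 0
With fR = 8.15×10⁻⁵ × 1557×10³ m = 127 m/s:
V = [−fR + √((fR)² + 4 fR V_g)]/2 = [−127 + √(127² + 4×127×42)]/2 = 33.3 m/s
Subgeostrophic (V < V_g = 42 m/s), as expected around a low.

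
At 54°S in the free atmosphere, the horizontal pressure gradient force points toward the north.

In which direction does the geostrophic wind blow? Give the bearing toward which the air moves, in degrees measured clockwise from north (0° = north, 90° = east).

The pressure-gradient force points toward the north (bearing 000°).
Geostrophic balance: in the Southern Hemisphere the Coriolis force deflects motion to the left, so the geostrophic wind blows 90° to the left of the pressure-gradient force (low pressure on the right).
Rotating 000° by 90° counterclockwise gives 270° — the wind blows toward the west.

270°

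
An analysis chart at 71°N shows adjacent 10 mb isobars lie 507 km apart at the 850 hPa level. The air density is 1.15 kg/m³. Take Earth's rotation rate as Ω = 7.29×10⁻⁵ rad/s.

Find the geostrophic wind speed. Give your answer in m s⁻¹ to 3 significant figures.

Coriolis parameter at 71°N:
f = 2Ω sin φ = 2 × 7.29×10⁻⁵ × sin 71° = 1.38×10⁻⁴ s⁻¹
Pressure gradient: |∂P/∂n| = 1000 Pa / 507000 m = 1.97×10⁻³ Pa/m
Geostrophic balance (pressure-gradient force = Coriolis force):
V_g = (1/(fρ)) |∂P/∂n| = 1.97×10⁻³ / (1.38×10⁻⁴ × 1.15) = 12.4 m/s

12.4 m s⁻¹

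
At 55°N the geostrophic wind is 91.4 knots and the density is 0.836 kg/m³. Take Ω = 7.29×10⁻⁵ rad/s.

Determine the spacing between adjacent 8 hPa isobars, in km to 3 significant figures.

Coriolis parameter at 55°N:
f = 2Ω sin φ = 2 × 7.29×10⁻⁵ × sin 55° = 1.19×10⁻⁴ s⁻¹
Wind speed in SI: 91.4 knots = 47.0 m/s
Geostrophic balance rearranged: |∂P/∂n| = f ρ V_g
|∂P/∂n| = 1.19×10⁻⁴ × 0.836 × 47.0 = 4.69×10⁻³ Pa/m
Isobar spacing: Δn = ΔP/|∂P/∂n| = 800 Pa / 4.69×10⁻³ Pa/m = 170403 m ≈ 170 km

170 km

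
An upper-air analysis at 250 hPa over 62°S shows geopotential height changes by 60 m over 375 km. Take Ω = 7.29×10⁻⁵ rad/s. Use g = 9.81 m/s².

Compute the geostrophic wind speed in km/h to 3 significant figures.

43.9 km/h

Coriolis parameter at 62°S:
f = 2Ω sin φ = 2 × 7.29×10⁻⁵ × sin 62° = 1.29×10⁻⁴ s⁻¹
Height gradient: |∂Z/∂n| = 60 m / 375000 m = 1.60×10⁻⁴
On a pressure surface, geostrophic balance gives V_g = (g/f)|∂Z/∂n|:
V_g = 9.81 × 1.60×10⁻⁴ / 1.29×10⁻⁴ = 12.2 m/s
Converting: 12.2 m/s × 3.6 = 43.9 km/h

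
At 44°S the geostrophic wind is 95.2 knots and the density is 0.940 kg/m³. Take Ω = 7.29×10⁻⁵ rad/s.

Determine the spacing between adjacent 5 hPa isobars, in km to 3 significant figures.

Coriolis parameter at 44°S:
f = 2Ω sin φ = 2 × 7.29×10⁻⁵ × sin 44° = 1.01×10⁻⁴ s⁻¹
Wind speed in SI: 95.2 knots = 49.0 m/s
Geostrophic balance rearranged: |∂P/∂n| = f ρ V_g
|∂P/∂n| = 1.01×10⁻⁴ × 0.940 × 49.0 = 4.66×10⁻³ Pa/m
Isobar spacing: Δn = ΔP/|∂P/∂n| = 500 Pa / 4.66×10⁻³ Pa/m = 107235 m ≈ 107 km

107 km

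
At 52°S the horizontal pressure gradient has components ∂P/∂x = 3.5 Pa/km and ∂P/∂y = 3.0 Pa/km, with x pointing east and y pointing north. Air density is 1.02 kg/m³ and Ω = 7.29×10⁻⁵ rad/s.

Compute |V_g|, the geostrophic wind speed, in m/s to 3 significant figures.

Coriolis parameter at 52°S:
f = 2Ω sin φ = 2 × 7.29×10⁻⁵ × sin 52° = 1.15×10⁻⁴ s⁻¹
In the Southern Hemisphere f is negative: f = −1.15×10⁻⁴ s⁻¹.
Component geostrophic relations (x east, y north):
u_g = −(1/(fρ)) ∂P/∂y,  v_g = (1/(fρ)) ∂P/∂x
u_g = −(3.0×10⁻³)/(−1.15×10⁻⁴ × 1.02) = 25.6 m/s;  v_g = (3.5×10⁻³)/(−1.15×10⁻⁴ × 1.02) = −29.9 m/s
|V_g| = √(u_g² + v_g²) = 39.3 m/s

39.3 m/s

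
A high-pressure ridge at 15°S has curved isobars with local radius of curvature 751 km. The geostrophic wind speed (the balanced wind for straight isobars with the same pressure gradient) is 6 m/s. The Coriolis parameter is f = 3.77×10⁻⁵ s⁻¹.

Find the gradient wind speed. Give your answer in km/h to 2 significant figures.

Around a high, pressure-gradient force acts outward with centrifugal, so Coriolis balances both:
fV = (1/ρ)|∂P/∂n| + V²/R  →  V² − fR·V + fR·V_g = 0
With fR = 3.77×10⁻⁵ × 751×10³ m = 28.3 m/s:
V = [fR − √((fR)² − 4 fR V_g)]/2 = [28.3 − √(28.3² − 4×28.3×6)]/2 = 8.63 m/s
Supergeostrophic (V > V_g = 6 m/s), as expected around a high.
Converting: 8.63 m/s × 3.6 = 31 km/h

31 km/h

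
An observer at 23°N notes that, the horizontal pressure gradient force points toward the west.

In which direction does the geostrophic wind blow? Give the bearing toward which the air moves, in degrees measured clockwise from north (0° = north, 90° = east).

000°

The pressure-gradient force points toward the west (bearing 270°).
Geostrophic balance: in the Northern Hemisphere the Coriolis force deflects motion to the right, so the geostrophic wind blows 90° to the right of the pressure-gradient force (low pressure on the left).
Rotating 270° by 90° clockwise gives 000° — the wind blows toward the north.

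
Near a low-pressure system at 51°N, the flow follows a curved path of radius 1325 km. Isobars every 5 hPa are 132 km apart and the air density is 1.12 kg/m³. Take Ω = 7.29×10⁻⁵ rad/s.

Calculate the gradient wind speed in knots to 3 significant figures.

49.6 knots

Coriolis parameter at 51°N:
f = 2Ω sin φ = 2 × 7.29×10⁻⁵ × sin 51° = 1.13×10⁻⁴ s⁻¹
Pressure gradient: |∂P/∂n| = 500 Pa / 132000 m = 3.79×10⁻³ Pa/m
Geostrophic speed: V_g = |∂P/∂n|/(fρ) = 3.79×10⁻³/(1.13×10⁻⁴ × 1.12) = 29.8 m/s
Around a low, centrifugal force acts outward with Coriolis, so pressure-gradient force balances both:
(1/ρ)|∂P/∂n| = fV + V²/R  →  V² + fR·V − fR·V_g = 0
With fR = 1.13×10⁻⁴ × 1325×10³ m = 150 m/s:
V = [−fR + √((fR)² + 4 fR V_g)]/2 = [−150 + √(150² + 4×150×29.8)]/2 = 25.5 m/s
Subgeostrophic (V < V_g = 29.8 m/s), as expected around a low.
Converting: 25.5 m/s × 1.944 = 49.6 knots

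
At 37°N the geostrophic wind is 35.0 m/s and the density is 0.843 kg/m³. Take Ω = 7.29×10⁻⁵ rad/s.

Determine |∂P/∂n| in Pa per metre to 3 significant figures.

2.59×10⁻³ Pa/m

Coriolis parameter at 37°N:
f = 2Ω sin φ = 2 × 7.29×10⁻⁵ × sin 37° = 8.77×10⁻⁵ s⁻¹
Geostrophic balance rearranged: |∂P/∂n| = f ρ V_g
|∂P/∂n| = 8.77×10⁻⁵ × 0.843 × 35.0 = 2.59×10⁻³ Pa/m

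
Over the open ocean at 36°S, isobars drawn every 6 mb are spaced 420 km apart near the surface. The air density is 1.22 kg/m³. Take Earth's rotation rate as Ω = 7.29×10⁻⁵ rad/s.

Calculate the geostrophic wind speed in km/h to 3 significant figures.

Coriolis parameter at 36°S:
f = 2Ω sin φ = 2 × 7.29×10⁻⁵ × sin 36° = 8.57×10⁻⁵ s⁻¹
Pressure gradient: |∂P/∂n| = 600 Pa / 420000 m = 1.43×10⁻³ Pa/m
Geostrophic balance (pressure-gradient force = Coriolis force):
V_g = (1/(fρ)) |∂P/∂n| = 1.43×10⁻³ / (8.57×10⁻⁵ × 1.22) = 13.7 m/s
Converting: 13.7 m/s × 3.6 = 49.2 km/h

49.2 km/h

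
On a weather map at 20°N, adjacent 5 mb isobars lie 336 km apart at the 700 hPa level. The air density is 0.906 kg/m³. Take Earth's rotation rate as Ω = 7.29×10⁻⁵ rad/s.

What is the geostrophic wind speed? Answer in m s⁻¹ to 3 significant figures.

32.9 m s⁻¹

Coriolis parameter at 20°N:
f = 2Ω sin φ = 2 × 7.29×10⁻⁵ × sin 20° = 4.99×10⁻⁵ s⁻¹
Pressure gradient: |∂P/∂n| = 500 Pa / 336000 m = 1.49×10⁻³ Pa/m
Geostrophic balance (pressure-gradient force = Coriolis force):
V_g = (1/(fρ)) |∂P/∂n| = 1.49×10⁻³ / (4.99×10⁻⁵ × 0.906) = 32.9 m/s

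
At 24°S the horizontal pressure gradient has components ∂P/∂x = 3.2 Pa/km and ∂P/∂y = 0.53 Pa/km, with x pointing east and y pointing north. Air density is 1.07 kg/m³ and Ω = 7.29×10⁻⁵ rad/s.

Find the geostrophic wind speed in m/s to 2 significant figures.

Coriolis parameter at 24°S:
f = 2Ω sin φ = 2 × 7.29×10⁻⁵ × sin 24° = 5.93×10⁻⁵ s⁻¹
In the Southern Hemisphere f is negative: f = −5.93×10⁻⁵ s⁻¹.
Component geostrophic relations (x east, y north):
u_g = −(1/(fρ)) ∂P/∂y,  v_g = (1/(fρ)) ∂P/∂x
u_g = −(0.53×10⁻³)/(−5.93×10⁻⁵ × 1.07) = 8.35 m/s;  v_g = (3.2×10⁻³)/(−5.93×10⁻⁵ × 1.07) = −50.4 m/s
|V_g| = √(u_g² + v_g²) = 51.1 m/s

51 m/s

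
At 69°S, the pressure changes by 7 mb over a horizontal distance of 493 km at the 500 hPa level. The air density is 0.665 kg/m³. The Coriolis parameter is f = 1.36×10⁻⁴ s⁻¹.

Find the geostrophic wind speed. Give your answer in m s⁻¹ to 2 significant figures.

16 m s⁻¹

Pressure gradient: |∂P/∂n| = 700 Pa / 493000 m = 1.42×10⁻³ Pa/m
Geostrophic balance (pressure-gradient force = Coriolis force):
V_g = (1/(fρ)) |∂P/∂n| = 1.42×10⁻³ / (1.36×10⁻⁴ × 0.665) = 15.7 m/s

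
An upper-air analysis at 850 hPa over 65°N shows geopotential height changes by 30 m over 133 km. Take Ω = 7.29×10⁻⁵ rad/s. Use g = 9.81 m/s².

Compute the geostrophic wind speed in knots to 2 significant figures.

Coriolis parameter at 65°N:
f = 2Ω sin φ = 2 × 7.29×10⁻⁵ × sin 65° = 1.32×10⁻⁴ s⁻¹
Height gradient: |∂Z/∂n| = 30 m / 133000 m = 2.26×10⁻⁴
On a pressure surface, geostrophic balance gives V_g = (g/f)|∂Z/∂n|:
V_g = 9.81 × 2.26×10⁻⁴ / 1.32×10⁻⁴ = 16.7 m/s
Converting: 16.7 m/s × 1.944 = 33 knots

33 knots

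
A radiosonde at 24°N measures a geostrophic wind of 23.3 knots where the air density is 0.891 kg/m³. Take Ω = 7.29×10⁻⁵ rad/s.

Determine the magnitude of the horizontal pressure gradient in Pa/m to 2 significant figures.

Coriolis parameter at 24°N:
f = 2Ω sin φ = 2 × 7.29×10⁻⁵ × sin 24° = 5.93×10⁻⁵ s⁻¹
Wind speed in SI: 23.3 knots = 12.0 m/s
Geostrophic balance rearranged: |∂P/∂n| = f ρ V_g
|∂P/∂n| = 5.93×10⁻⁵ × 0.891 × 12.0 = 6.33×10⁻⁴ Pa/m

6.3×10⁻⁴ Pa/m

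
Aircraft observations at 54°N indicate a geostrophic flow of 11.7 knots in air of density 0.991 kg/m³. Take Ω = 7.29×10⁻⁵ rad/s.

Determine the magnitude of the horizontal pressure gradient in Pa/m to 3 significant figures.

Coriolis parameter at 54°N:
f = 2Ω sin φ = 2 × 7.29×10⁻⁵ × sin 54° = 1.18×10⁻⁴ s⁻¹
Wind speed in SI: 11.7 knots = 6.02 m/s
Geostrophic balance rearranged: |∂P/∂n| = f ρ V_g
|∂P/∂n| = 1.18×10⁻⁴ × 0.991 × 6.02 = 7.04×10⁻⁴ Pa/m

7.04×10⁻⁴ Pa/m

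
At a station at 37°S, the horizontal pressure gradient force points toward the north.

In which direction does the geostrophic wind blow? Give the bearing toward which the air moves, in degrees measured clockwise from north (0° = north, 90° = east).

270°

The pressure-gradient force points toward the north (bearing 000°).
Geostrophic balance: in the Southern Hemisphere the Coriolis force deflects motion to the left, so the geostrophic wind blows 90° to the left of the pressure-gradient force (low pressure on the right).
Rotating 000° by 90° counterclockwise gives 270° — the wind blows toward the west.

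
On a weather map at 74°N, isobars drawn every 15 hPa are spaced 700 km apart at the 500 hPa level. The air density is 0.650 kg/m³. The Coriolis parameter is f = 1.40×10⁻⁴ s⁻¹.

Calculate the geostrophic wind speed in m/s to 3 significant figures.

23.5 m/s

Pressure gradient: |∂P/∂n| = 1500 Pa / 700000 m = 2.14×10⁻³ Pa/m
Geostrophic balance (pressure-gradient force = Coriolis force):
V_g = (1/(fρ)) |∂P/∂n| = 2.14×10⁻³ / (1.40×10⁻⁴ × 0.650) = 23.5 m/s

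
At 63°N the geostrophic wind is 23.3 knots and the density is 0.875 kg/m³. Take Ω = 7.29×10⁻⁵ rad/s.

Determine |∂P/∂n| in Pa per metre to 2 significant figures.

1.4×10⁻³ Pa/m

Coriolis parameter at 63°N:
f = 2Ω sin φ = 2 × 7.29×10⁻⁵ × sin 63° = 1.30×10⁻⁴ s⁻¹
Wind speed in SI: 23.3 knots = 12.0 m/s
Geostrophic balance rearranged: |∂P/∂n| = f ρ V_g
|∂P/∂n| = 1.30×10⁻⁴ × 0.875 × 12.0 = 1.36×10⁻³ Pa/m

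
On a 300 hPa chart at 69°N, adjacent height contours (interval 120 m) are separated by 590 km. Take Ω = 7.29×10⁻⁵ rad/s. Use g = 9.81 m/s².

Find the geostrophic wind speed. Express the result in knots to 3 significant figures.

Coriolis parameter at 69°N:
f = 2Ω sin φ = 2 × 7.29×10⁻⁵ × sin 69° = 1.36×10⁻⁴ s⁻¹
Height gradient: |∂Z/∂n| = 120 m / 590000 m = 2.03×10⁻⁴
On a pressure surface, geostrophic balance gives V_g = (g/f)|∂Z/∂n|:
V_g = 9.81 × 2.03×10⁻⁴ / 1.36×10⁻⁴ = 14.7 m/s
Converting: 14.7 m/s × 1.944 = 28.5 knots

28.5 knots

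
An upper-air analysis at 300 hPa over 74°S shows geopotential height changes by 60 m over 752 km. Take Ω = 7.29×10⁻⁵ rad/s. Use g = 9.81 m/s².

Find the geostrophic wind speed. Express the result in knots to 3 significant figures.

10.9 knots

Coriolis parameter at 74°S:
f = 2Ω sin φ = 2 × 7.29×10⁻⁵ × sin 74° = 1.40×10⁻⁴ s⁻¹
Height gradient: |∂Z/∂n| = 60 m / 752000 m = 7.98×10⁻⁵
On a pressure surface, geostrophic balance gives V_g = (g/f)|∂Z/∂n|:
V_g = 9.81 × 7.98×10⁻⁵ / 1.40×10⁻⁴ = 5.58 m/s
Converting: 5.58 m/s × 1.944 = 10.9 knots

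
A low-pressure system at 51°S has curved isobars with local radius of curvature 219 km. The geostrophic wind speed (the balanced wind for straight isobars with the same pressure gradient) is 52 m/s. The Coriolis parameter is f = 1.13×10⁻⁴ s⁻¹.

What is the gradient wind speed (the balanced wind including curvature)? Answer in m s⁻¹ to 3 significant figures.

25.6 m s⁻¹

Around a low, centrifugal force acts outward with Coriolis, so pressure-gradient force balances both:
(1/ρ)|∂P/∂n| = fV + V²/R  →  V² + fR·V − fR·V_g = 0
With fR = 1.13×10⁻⁴ × 219×10³ m = 24.7 m/s:
V = [−fR + √((fR)² + 4 fR V_g)]/2 = [−24.7 + √(24.7² + 4×24.7×52)]/2 = 25.6 m/s
Subgeostrophic (V < V_g = 52 m/s), as expected around a low.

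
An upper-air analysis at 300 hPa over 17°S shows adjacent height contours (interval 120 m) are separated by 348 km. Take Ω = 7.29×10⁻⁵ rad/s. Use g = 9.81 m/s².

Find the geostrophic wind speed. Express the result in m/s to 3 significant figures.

79.4 m/s

Coriolis parameter at 17°S:
f = 2Ω sin φ = 2 × 7.29×10⁻⁵ × sin 17° = 4.26×10⁻⁵ s⁻¹
Height gradient: |∂Z/∂n| = 120 m / 348000 m = 3.45×10⁻⁴
On a pressure surface, geostrophic balance gives V_g = (g/f)|∂Z/∂n|:
V_g = 9.81 × 3.45×10⁻⁴ / 4.26×10⁻⁵ = 79.4 m/s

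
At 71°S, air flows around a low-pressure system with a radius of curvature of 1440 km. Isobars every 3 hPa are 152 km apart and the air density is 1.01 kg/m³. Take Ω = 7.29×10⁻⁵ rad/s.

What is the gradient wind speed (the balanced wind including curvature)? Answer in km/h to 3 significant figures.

Coriolis parameter at 71°S:
f = 2Ω sin φ = 2 × 7.29×10⁻⁵ × sin 71° = 1.38×10⁻⁴ s⁻¹
Pressure gradient: |∂P/∂n| = 300 Pa / 152000 m = 1.97×10⁻³ Pa/m
Geostrophic speed: V_g = |∂P/∂n|/(fρ) = 1.97×10⁻³/(1.38×10⁻⁴ × 1.01) = 14.2 m/s
Around a low, centrifugal force acts outward with Coriolis, so pressure-gradient force balances both:
(1/ρ)|∂P/∂n| = fV + V²/R  →  V² + fR·V − fR·V_g = 0
With fR = 1.38×10⁻⁴ × 1440×10³ m = 199 m/s:
V = [−fR + √((fR)² + 4 fR V_g)]/2 = [−199 + √(199² + 4×199×14.2)]/2 = 13.3 m/s
Subgeostrophic (V < V_g = 14.2 m/s), as expected around a low.
Converting: 13.3 m/s × 3.6 = 47.8 km/h

47.8 km/h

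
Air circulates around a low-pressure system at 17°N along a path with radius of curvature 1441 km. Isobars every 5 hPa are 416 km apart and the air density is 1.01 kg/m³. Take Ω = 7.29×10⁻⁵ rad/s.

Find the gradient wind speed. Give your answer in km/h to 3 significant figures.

75.0 km/h

Coriolis parameter at 17°N:
f = 2Ω sin φ = 2 × 7.29×10⁻⁵ × sin 17° = 4.26×10⁻⁵ s⁻¹
Pressure gradient: |∂P/∂n| = 500 Pa / 416000 m = 1.20×10⁻³ Pa/m
Geostrophic speed: V_g = |∂P/∂n|/(fρ) = 1.20×10⁻³/(4.26×10⁻⁵ × 1.01) = 27.9 m/s
Around a low, centrifugal force acts outward with Coriolis, so pressure-gradient force balances both:
(1/ρ)|∂P/∂n| = fV + V²/R  →  V² + fR·V − fR·V_g = 0
With fR = 4.26×10⁻⁵ × 1441×10³ m = 61.4 m/s:
V = [−fR + √((fR)² + 4 fR V_g)]/2 = [−61.4 + √(61.4² + 4×61.4×27.9)]/2 = 20.8 m/s
Subgeostrophic (V < V_g = 27.9 m/s), as expected around a low.
Converting: 20.8 m/s × 3.6 = 75.0 km/h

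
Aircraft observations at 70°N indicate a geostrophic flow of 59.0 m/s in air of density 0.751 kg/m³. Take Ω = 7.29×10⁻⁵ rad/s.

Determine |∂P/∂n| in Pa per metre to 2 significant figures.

6.1×10⁻³ Pa/m

Coriolis parameter at 70°N:
f = 2Ω sin φ = 2 × 7.29×10⁻⁵ × sin 70° = 1.37×10⁻⁴ s⁻¹
Geostrophic balance rearranged: |∂P/∂n| = f ρ V_g
|∂P/∂n| = 1.37×10⁻⁴ × 0.751 × 59.0 = 6.07×10⁻³ Pa/m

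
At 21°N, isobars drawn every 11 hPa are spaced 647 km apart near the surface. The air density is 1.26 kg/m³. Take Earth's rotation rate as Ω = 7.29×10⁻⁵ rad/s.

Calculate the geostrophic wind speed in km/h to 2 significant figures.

93 km/h

Coriolis parameter at 21°N:
f = 2Ω sin φ = 2 × 7.29×10⁻⁵ × sin 21° = 5.23×10⁻⁵ s⁻¹
Pressure gradient: |∂P/∂n| = 1100 Pa / 647000 m = 1.70×10⁻³ Pa/m
Geostrophic balance (pressure-gradient force = Coriolis force):
V_g = (1/(fρ)) |∂P/∂n| = 1.70×10⁻³ / (5.23×10⁻⁵ × 1.26) = 25.8 m/s
Converting: 25.8 m/s × 3.6 = 93 km/h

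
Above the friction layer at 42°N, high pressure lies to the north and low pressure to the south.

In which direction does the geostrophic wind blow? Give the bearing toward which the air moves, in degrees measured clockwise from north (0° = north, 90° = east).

The pressure-gradient force points toward the south (bearing 180°).
Geostrophic balance: in the Northern Hemisphere the Coriolis force deflects motion to the right, so the geostrophic wind blows 90° to the right of the pressure-gradient force (low pressure on the left).
Rotating 180° by 90° clockwise gives 270° — the wind blows toward the west.

270°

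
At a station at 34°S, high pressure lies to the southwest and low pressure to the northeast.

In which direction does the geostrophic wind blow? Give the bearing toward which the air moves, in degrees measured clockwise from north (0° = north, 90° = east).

The pressure-gradient force points toward the northeast (bearing 045°).
Geostrophic balance: in the Southern Hemisphere the Coriolis force deflects motion to the left, so the geostrophic wind blows 90° to the left of the pressure-gradient force (low pressure on the right).
Rotating 045° by 90° counterclockwise gives 315° — the wind blows toward the northwest.

315°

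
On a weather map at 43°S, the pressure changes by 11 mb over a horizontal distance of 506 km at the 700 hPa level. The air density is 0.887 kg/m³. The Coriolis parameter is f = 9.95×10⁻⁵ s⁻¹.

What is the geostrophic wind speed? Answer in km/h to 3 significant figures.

88.7 km/h

Pressure gradient: |∂P/∂n| = 1100 Pa / 506000 m = 2.17×10⁻³ Pa/m
Geostrophic balance (pressure-gradient force = Coriolis force):
V_g = (1/(fρ)) |∂P/∂n| = 2.17×10⁻³ / (9.95×10⁻⁵ × 0.887) = 24.6 m/s
Converting: 24.6 m/s × 3.6 = 88.7 km/h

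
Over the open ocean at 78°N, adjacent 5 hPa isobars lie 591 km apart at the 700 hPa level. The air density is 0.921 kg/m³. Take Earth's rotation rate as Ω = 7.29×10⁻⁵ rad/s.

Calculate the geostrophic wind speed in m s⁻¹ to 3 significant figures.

6.44 m s⁻¹

Coriolis parameter at 78°N:
f = 2Ω sin φ = 2 × 7.29×10⁻⁵ × sin 78° = 1.43×10⁻⁴ s⁻¹
Pressure gradient: |∂P/∂n| = 500 Pa / 591000 m = 8.46×10⁻⁴ Pa/m
Geostrophic balance (pressure-gradient force = Coriolis force):
V_g = (1/(fρ)) |∂P/∂n| = 8.46×10⁻⁴ / (1.43×10⁻⁴ × 0.921) = 6.44 m/s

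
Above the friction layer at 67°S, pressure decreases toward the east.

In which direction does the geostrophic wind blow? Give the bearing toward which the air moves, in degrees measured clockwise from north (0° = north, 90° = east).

000°

The pressure-gradient force points toward the east (bearing 090°).
Geostrophic balance: in the Southern Hemisphere the Coriolis force deflects motion to the left, so the geostrophic wind blows 90° to the left of the pressure-gradient force (low pressure on the right).
Rotating 090° by 90° counterclockwise gives 000° — the wind blows toward the north.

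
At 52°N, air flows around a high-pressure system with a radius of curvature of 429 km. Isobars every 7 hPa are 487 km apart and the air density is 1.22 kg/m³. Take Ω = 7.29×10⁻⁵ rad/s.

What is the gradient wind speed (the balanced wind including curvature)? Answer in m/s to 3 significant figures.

14.5 m/s

Coriolis parameter at 52°N:
f = 2Ω sin φ = 2 × 7.29×10⁻⁵ × sin 52° = 1.15×10⁻⁴ s⁻¹
Pressure gradient: |∂P/∂n| = 700 Pa / 487000 m = 1.44×10⁻³ Pa/m
Geostrophic speed: V_g = |∂P/∂n|/(fρ) = 1.44×10⁻³/(1.15×10⁻⁴ × 1.22) = 10.3 m/s
Around a high, pressure-gradient force acts outward with centrifugal, so Coriolis balances both:
fV = (1/ρ)|∂P/∂n| + V²/R  →  V² − fR·V + fR·V_g = 0
With fR = 1.15×10⁻⁴ × 429×10³ m = 49.3 m/s:
V = [fR − √((fR)² − 4 fR V_g)]/2 = [49.3 − √(49.3² − 4×49.3×10.3)]/2 = 14.5 m/s
Supergeostrophic (V > V_g = 10.3 m/s), as expected around a high.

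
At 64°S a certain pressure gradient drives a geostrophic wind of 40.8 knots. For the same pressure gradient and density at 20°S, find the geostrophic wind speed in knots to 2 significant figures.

With the same pressure gradient and density, V_g ∝ 1/f ∝ 1/sin φ.
V₂ = V₁ · sin φ₁ / sin φ₂ = 40.8 × sin 64° / sin 20°
V₂ = 40.8 × 0.8988/0.3420 = 110 knots

110 knots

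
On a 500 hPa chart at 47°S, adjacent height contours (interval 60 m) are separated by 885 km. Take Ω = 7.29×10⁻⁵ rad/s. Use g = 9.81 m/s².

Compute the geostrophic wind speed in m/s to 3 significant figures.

6.24 m/s

Coriolis parameter at 47°S:
f = 2Ω sin φ = 2 × 7.29×10⁻⁵ × sin 47° = 1.07×10⁻⁴ s⁻¹
Height gradient: |∂Z/∂n| = 60 m / 885000 m = 6.78×10⁻⁵
On a pressure surface, geostrophic balance gives V_g = (g/f)|∂Z/∂n|:
V_g = 9.81 × 6.78×10⁻⁵ / 1.07×10⁻⁴ = 6.24 m/s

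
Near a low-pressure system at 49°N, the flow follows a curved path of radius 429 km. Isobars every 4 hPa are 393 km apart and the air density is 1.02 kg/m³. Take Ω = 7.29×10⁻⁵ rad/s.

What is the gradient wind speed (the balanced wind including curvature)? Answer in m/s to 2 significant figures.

Coriolis parameter at 49°N:
f = 2Ω sin φ = 2 × 7.29×10⁻⁵ × sin 49° = 1.10×10⁻⁴ s⁻¹
Pressure gradient: |∂P/∂n| = 400 Pa / 393000 m = 1.02×10⁻³ Pa/m
Geostrophic speed: V_g = |∂P/∂n|/(fρ) = 1.02×10⁻³/(1.10×10⁻⁴ × 1.02) = 9.07 m/s
Around a low, centrifugal force acts outward with Coriolis, so pressure-gradient force balances both:
(1/ρ)|∂P/∂n| = fV + V²/R  →  V² + fR·V − fR·V_g = 0
With fR = 1.10×10⁻⁴ × 429×10³ m = 47.2 m/s:
V = [−fR + √((fR)² + 4 fR V_g)]/2 = [−47.2 + √(47.2² + 4×47.2×9.07)]/2 = 7.78 m/s
Subgeostrophic (V < V_g = 9.07 m/s), as expected around a low.

7.8 m/s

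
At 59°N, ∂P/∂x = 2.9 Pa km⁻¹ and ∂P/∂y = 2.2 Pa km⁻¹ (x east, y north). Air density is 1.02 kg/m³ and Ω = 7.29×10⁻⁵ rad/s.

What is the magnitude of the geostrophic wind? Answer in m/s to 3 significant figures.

28.6 m/s

Coriolis parameter at 59°N:
f = 2Ω sin φ = 2 × 7.29×10⁻⁵ × sin 59° = 1.25×10⁻⁴ s⁻¹
Component geostrophic relations (x east, y north):
u_g = −(1/(fρ)) ∂P/∂y,  v_g = (1/(fρ)) ∂P/∂x
u_g = −(2.2×10⁻³)/(1.25×10⁻⁴ × 1.02) = −17.3 m/s;  v_g = (2.9×10⁻³)/(1.25×10⁻⁴ × 1.02) = 22.7 m/s
|V_g| = √(u_g² + v_g²) = 28.6 m/s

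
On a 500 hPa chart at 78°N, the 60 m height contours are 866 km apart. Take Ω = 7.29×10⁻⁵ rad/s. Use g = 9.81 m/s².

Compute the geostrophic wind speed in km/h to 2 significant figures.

Coriolis parameter at 78°N:
f = 2Ω sin φ = 2 × 7.29×10⁻⁵ × sin 78° = 1.43×10⁻⁴ s⁻¹
Height gradient: |∂Z/∂n| = 60 m / 866000 m = 6.93×10⁻⁵
On a pressure surface, geostrophic balance gives V_g = (g/f)|∂Z/∂n|:
V_g = 9.81 × 6.93×10⁻⁵ / 1.43×10⁻⁴ = 4.77 m/s
Converting: 4.77 m/s × 3.6 = 17 km/h

17 km/h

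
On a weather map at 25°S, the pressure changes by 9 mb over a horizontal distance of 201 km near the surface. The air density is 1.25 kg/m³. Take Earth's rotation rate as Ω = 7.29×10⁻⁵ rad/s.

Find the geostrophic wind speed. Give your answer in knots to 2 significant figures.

Coriolis parameter at 25°S:
f = 2Ω sin φ = 2 × 7.29×10⁻⁵ × sin 25° = 6.16×10⁻⁵ s⁻¹
Pressure gradient: |∂P/∂n| = 900 Pa / 201000 m = 4.48×10⁻³ Pa/m
Geostrophic balance (pressure-gradient force = Coriolis force):
V_g = (1/(fρ)) |∂P/∂n| = 4.48×10⁻³ / (6.16×10⁻⁵ × 1.25) = 58.1 m/s
Converting: 58.1 m/s × 1.944 = 110 knots

110 knots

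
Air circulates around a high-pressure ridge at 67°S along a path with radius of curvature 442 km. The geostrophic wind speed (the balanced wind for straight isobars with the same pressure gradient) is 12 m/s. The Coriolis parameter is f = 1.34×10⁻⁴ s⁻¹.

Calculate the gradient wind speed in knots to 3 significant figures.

Around a high, pressure-gradient force acts outward with centrifugal, so Coriolis balances both:
fV = (1/ρ)|∂P/∂n| + V²/R  →  V² − fR·V + fR·V_g = 0
With fR = 1.34×10⁻⁴ × 442×10³ m = 59.2 m/s:
V = [fR − √((fR)² − 4 fR V_g)]/2 = [59.2 − √(59.2² − 4×59.2×12)]/2 = 16.7 m/s
Supergeostrophic (V > V_g = 12 m/s), as expected around a high.
Converting: 16.7 m/s × 1.944 = 32.5 knots

32.5 knots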